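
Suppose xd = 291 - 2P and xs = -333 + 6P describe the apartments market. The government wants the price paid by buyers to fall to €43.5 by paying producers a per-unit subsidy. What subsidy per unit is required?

Required subsidy s = €46 per unit

At a buyer price of 43.5, quantity demanded is 291 − 2·43.5 = 204.
Sellers supply 204 only when they receive Ps with -333 + 6·Ps = 204, i.e. Ps = 89.5.
s = Ps − Pb = 89.5 − 43.5 = 46.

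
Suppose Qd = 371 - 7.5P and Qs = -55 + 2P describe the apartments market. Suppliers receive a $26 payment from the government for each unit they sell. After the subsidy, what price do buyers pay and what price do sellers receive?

Buyers pay 748/19; sellers receive 1242/19

Pre-subsidy: 371 - 7.5P = -55 + 2P gives P* = 852/19, Q* = 659/19.
With the subsidy, sellers receive Ps = Pb + 26 for each unit, where Pb is the price buyers pay.
Supply in terms of Pb becomes Qs = -55 + 2(Pb + 26) = -3 + 2Pb. Setting this equal to demand: 371 - 7.5Pb = -3 + 2Pb, so Pb = 748/19.
Sellers receive Ps = 748/19 + 26 = 1242/19; Q' = 371 − 7.5·(748/19) = 1439/19.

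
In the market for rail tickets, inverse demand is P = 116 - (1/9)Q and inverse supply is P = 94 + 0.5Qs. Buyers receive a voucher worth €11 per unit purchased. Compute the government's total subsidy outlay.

Government cost = €594

Pre-subsidy: 116 - (1/9)Q = 94 + 0.5Q gives Q* = 36 and P* = 112.
With the rebate, buyers effectively pay Pb = Ps − 11, where Ps is the price sellers receive.
On the curves, Pb = 116 - (1/9)Q and Ps = 94 + 0.5Q; the wedge Ps − Pb = 11 gives 94 + 0.5Q − (116 - (1/9)Q) = 11, so Q' = 54.
Then Pb = 116 − (1/9)·54 = 110 and Ps = 94 + 0.5·54 = 121.
Government outlay = subsidy × quantity = 11 × 54 = 594.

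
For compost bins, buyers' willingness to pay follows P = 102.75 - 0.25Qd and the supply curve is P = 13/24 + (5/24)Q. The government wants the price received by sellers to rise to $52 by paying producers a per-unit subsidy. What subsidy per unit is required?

At a seller price of 52, quantity supplied is -2.6 + 4.8·52 = 247.
Buyers absorb 247 only when they pay Pb = 102.75 − 0.25·247 = 41.
s = Ps − Pb = 52 − 41 = 11.

Required subsidy s = $11 per unit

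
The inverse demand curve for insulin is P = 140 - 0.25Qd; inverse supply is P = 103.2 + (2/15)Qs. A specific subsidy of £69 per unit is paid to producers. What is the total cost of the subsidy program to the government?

Government cost = £19044

Pre-subsidy: 140 - 0.25Q = 103.2 + (2/15)Q gives Q* = 96 and P* = 116.
With the subsidy, sellers receive Ps = Pb + 69 for each unit, where Pb is the price buyers pay.
On the curves, Pb = 140 - 0.25Q and Ps = 103.2 + (2/15)Q; the wedge Ps − Pb = 69 gives 103.2 + (2/15)Q − (140 - 0.25Q) = 69, so Q' = 276.
Then Pb = 140 − 0.25·276 = 71 and Ps = 103.2 + (2/15)·276 = 140.
Government outlay = subsidy × quantity = 69 × 276 = 19044.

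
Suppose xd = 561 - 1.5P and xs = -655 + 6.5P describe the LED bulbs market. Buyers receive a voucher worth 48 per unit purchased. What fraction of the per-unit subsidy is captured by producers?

Pre-subsidy: 561 - 1.5P = -655 + 6.5P gives P* = 152, x* = 333.
With the rebate, buyers effectively pay Pb = Ps − 48, where Ps is the price sellers receive.
Demand in terms of Ps becomes xd = 561 − 1.5(Ps − 48) = 633 - 1.5Ps. Setting this equal to supply: 633 - 1.5Ps = -655 + 6.5Ps, so Ps = 161.
Buyers pay Pb = 161 − 48 = 113; x' = -655 + 6.5·161 = 391.5.
Buyers' price falls by P* − Pb = 152 − 113 = 39; sellers' price rises by Ps − P* = 161 − 152 = 9.
So producers capture 9/48 = 0.1875 of each unit of subsidy.

Producer share = 0.1875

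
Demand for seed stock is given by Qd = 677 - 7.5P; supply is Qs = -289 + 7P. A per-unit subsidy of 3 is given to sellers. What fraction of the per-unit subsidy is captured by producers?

Pre-subsidy: 677 - 7.5P = -289 + 7P gives P* = 1932/29, Q* = 5143/29.
With the subsidy, sellers receive Ps = Pb + 3 for each unit, where Pb is the price buyers pay.
Supply in terms of Pb becomes Qs = -289 + 7(Pb + 3) = -268 + 7Pb. Setting this equal to demand: 677 - 7.5Pb = -268 + 7Pb, so Pb = 1890/29.
Sellers receive Ps = 1890/29 + 3 = 1977/29; Q' = 677 − 7.5·(1890/29) = 5458/29.
Buyers' price falls by P* − Pb = 1932/29 − 1890/29 = 42/29; sellers' price rises by Ps − P* = 1977/29 − 1932/29 = 45/29.
So producers capture (45/29)/3 = 15/29 of each unit of subsidy.

Producer share = 15/29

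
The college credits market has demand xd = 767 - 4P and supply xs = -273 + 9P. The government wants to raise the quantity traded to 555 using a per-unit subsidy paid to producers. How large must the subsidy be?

Required subsidy s = 39 per unit

At x = 555, invert demand for the buyer price: Pb = (767 − 555)/4 = 53; invert supply for the seller price: Ps = (555 − (-273))/9 = 92.
The subsidy must fill the gap: s = Ps − Pb = 92 − 53 = 39.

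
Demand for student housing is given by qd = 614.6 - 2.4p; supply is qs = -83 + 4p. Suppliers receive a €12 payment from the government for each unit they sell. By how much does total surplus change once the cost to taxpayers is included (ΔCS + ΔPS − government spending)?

Pre-subsidy: 614.6 - 2.4p = -83 + 4p gives p* = 109, q* = 353.
With the subsidy, sellers receive ps = pb + 12 for each unit, where pb is the price buyers pay.
Supply in terms of pb becomes qs = -83 + 4(pb + 12) = -35 + 4pb. Setting this equal to demand: 614.6 - 2.4pb = -35 + 4pb, so pb = 101.5.
Sellers receive ps = 101.5 + 12 = 113.5; q' = 614.6 − 2.4·101.5 = 371.
ΔCS = ½(353 + 371)(109 − 101.5) = 2715; ΔPS = ½(353 + 371)(113.5 − 109) = 1629.
Government spending = 12 × 371 = 4452.
Net change = 2715 + 1629 − 4452 = -108. The loss equals the DWL triangle ½·12·18.

Net change in total surplus = -€108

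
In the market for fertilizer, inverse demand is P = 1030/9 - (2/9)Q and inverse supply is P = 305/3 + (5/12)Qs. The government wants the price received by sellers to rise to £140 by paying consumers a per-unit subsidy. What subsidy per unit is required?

At a seller price of 140, quantity supplied is -244 + 2.4·140 = 92.
Buyers absorb 92 only when they pay Pb = 1030/9 − (2/9)·92 = 94.
s = Ps − Pb = 140 − 94 = 46.

Required subsidy s = £46 per unit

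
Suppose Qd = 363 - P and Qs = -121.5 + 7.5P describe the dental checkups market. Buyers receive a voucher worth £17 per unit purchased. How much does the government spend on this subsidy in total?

Pre-subsidy: 363 - P = -121.5 + 7.5P gives P* = 57, Q* = 306.
With the rebate, buyers effectively pay Pb = Ps − 17, where Ps is the price sellers receive.
Demand in terms of Ps becomes Qd = 363 − 1(Ps − 17) = 380 - Ps. Setting this equal to supply: 380 - Ps = -121.5 + 7.5Ps, so Ps = 59.
Buyers pay Pb = 59 − 17 = 42; Q' = -121.5 + 7.5·59 = 321.
Government outlay = subsidy × quantity = 17 × 321 = 5457.

Government cost = £5457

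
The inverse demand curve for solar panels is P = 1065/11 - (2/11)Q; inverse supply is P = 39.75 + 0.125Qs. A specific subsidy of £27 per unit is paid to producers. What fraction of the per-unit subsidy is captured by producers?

Pre-subsidy: 1065/11 - (2/11)Q = 39.75 + 0.125Q gives Q* = 186 and P* = 63.
With the subsidy, sellers receive Ps = Pb + 27 for each unit, where Pb is the price buyers pay.
On the curves, Pb = 1065/11 - (2/11)Q and Ps = 39.75 + 0.125Q; the wedge Ps − Pb = 27 gives 39.75 + 0.125Q − (1065/11 - (2/11)Q) = 27, so Q' = 274.
Then Pb = 1065/11 − (2/11)·274 = 47 and Ps = 39.75 + 0.125·274 = 74.
Buyers' price falls by P* − Pb = 63 − 47 = 16; sellers' price rises by Ps − P* = 74 − 63 = 11.
So producers capture 11/27 = 11/27 of each unit of subsidy.

Producer share = 11/27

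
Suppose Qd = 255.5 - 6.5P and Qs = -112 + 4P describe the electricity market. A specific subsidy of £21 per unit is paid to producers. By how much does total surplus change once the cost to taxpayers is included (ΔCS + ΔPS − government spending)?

Net change in total surplus = -£546

Pre-subsidy: 255.5 - 6.5P = -112 + 4P gives P* = 35, Q* = 28.
With the subsidy, sellers receive Ps = Pb + 21 for each unit, where Pb is the price buyers pay.
Supply in terms of Pb becomes Qs = -112 + 4(Pb + 21) = -28 + 4Pb. Setting this equal to demand: 255.5 - 6.5Pb = -28 + 4Pb, so Pb = 27.
Sellers receive Ps = 27 + 21 = 48; Q' = 255.5 − 6.5·27 = 80.
ΔCS = ½(28 + 80)(35 − 27) = 432; ΔPS = ½(28 + 80)(48 − 35) = 702.
Government spending = 21 × 80 = 1680.
Net change = 432 + 702 − 1680 = -546. The loss equals the DWL triangle ½·21·52.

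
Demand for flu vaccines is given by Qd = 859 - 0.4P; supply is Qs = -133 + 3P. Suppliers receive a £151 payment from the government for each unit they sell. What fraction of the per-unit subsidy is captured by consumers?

Pre-subsidy: 859 - 0.4P = -133 + 3P gives P* = 4960/17, Q* = 12619/17.
With the subsidy, sellers receive Ps = Pb + 151 for each unit, where Pb is the price buyers pay.
Supply in terms of Pb becomes Qs = -133 + 3(Pb + 151) = 320 + 3Pb. Setting this equal to demand: 859 - 0.4Pb = 320 + 3Pb, so Pb = 2695/17.
Sellers receive Ps = 2695/17 + 151 = 5262/17; Q' = 859 − 0.4·(2695/17) = 13525/17.
Buyers' price falls by P* − Pb = 4960/17 − 2695/17 = 2265/17; sellers' price rises by Ps − P* = 5262/17 − 4960/17 = 302/17.
So consumers capture (2265/17)/151 = 15/17 of each unit of subsidy.

Consumer share = 15/17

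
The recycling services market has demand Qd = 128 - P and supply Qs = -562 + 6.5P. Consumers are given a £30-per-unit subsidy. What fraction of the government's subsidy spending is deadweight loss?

Pre-subsidy: 128 - P = -562 + 6.5P gives P* = 92, Q* = 36.
With the rebate, buyers effectively pay Pb = Ps − 30, where Ps is the price sellers receive.
Demand in terms of Ps becomes Qd = 128 − 1(Ps − 30) = 158 - Ps. Setting this equal to supply: 158 - Ps = -562 + 6.5Ps, so Ps = 96.
Buyers pay Pb = 96 − 30 = 66; Q' = -562 + 6.5·96 = 62.
ΔCS = ½(36 + 62)(92 − 66) = 1274; ΔPS = ½(36 + 62)(96 − 92) = 196.
Government spending = 30 × 62 = 1860.
DWL = ½ × 30 × (62 − 36) = 390; fraction = 390 / 1860 = 13/62.

DWL / government spending = 13/62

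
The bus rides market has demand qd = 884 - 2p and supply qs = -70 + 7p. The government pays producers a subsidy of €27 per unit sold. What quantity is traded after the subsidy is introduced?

q' = 714

Pre-subsidy: 884 - 2p = -70 + 7p gives p* = 106, q* = 672.
With the subsidy, sellers receive ps = pb + 27 for each unit, where pb is the price buyers pay.
Supply in terms of pb becomes qs = -70 + 7(pb + 27) = 119 + 7pb. Setting this equal to demand: 884 - 2pb = 119 + 7pb, so pb = 85.
Sellers receive ps = 85 + 27 = 112; q' = 884 − 2·85 = 714.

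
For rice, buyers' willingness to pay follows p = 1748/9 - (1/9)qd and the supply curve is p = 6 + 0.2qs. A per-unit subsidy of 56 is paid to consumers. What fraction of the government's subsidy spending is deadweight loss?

DWL / government spending = 18/157

Pre-subsidy: 1748/9 - (1/9)q = 6 + 0.2q gives q* = 605 and p* = 127.
With the rebate, buyers effectively pay pb = ps − 56, where ps is the price sellers receive.
On the curves, pb = 1748/9 - (1/9)q and ps = 6 + 0.2q; the wedge ps − pb = 56 gives 6 + 0.2q − (1748/9 - (1/9)q) = 56, so q' = 785.
Then pb = 1748/9 − (1/9)·785 = 107 and ps = 6 + 0.2·785 = 163.
ΔCS = ½(605 + 785)(127 − 107) = 13900; ΔPS = ½(605 + 785)(163 − 127) = 25020.
Government spending = 56 × 785 = 43960.
DWL = ½ × 56 × (785 − 605) = 5040; fraction = 5040 / 43960 = 18/157.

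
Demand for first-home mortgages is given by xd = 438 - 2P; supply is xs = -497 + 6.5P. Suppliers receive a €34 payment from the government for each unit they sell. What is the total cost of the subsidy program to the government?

Government cost = €9180

Pre-subsidy: 438 - 2P = -497 + 6.5P gives P* = 110, x* = 218.
With the subsidy, sellers receive Ps = Pb + 34 for each unit, where Pb is the price buyers pay.
Supply in terms of Pb becomes xs = -497 + 6.5(Pb + 34) = -276 + 6.5Pb. Setting this equal to demand: 438 - 2Pb = -276 + 6.5Pb, so Pb = 84.
Sellers receive Ps = 84 + 34 = 118; x' = 438 − 2·84 = 270.
Government outlay = subsidy × quantity = 34 × 270 = 9180.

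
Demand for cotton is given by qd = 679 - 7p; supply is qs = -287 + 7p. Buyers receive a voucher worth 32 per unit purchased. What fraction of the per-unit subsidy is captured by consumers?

Consumer share = 0.5

Pre-subsidy: 679 - 7p = -287 + 7p gives p* = 69, q* = 196.
With the rebate, buyers effectively pay pb = ps − 32, where ps is the price sellers receive.
Demand in terms of ps becomes qd = 679 − 7(ps − 32) = 903 - 7ps. Setting this equal to supply: 903 - 7ps = -287 + 7ps, so ps = 85.
Buyers pay pb = 85 − 32 = 53; q' = -287 + 7·85 = 308.
Buyers' price falls by p* − pb = 69 − 53 = 16; sellers' price rises by ps − p* = 85 − 69 = 16.
So consumers capture 16/32 = 0.5 of each unit of subsidy.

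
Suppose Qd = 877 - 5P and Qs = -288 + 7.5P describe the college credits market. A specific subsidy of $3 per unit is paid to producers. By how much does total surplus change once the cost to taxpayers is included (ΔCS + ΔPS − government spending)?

Pre-subsidy: 877 - 5P = -288 + 7.5P gives P* = 93.2, Q* = 411.
With the subsidy, sellers receive Ps = Pb + 3 for each unit, where Pb is the price buyers pay.
Supply in terms of Pb becomes Qs = -288 + 7.5(Pb + 3) = -265.5 + 7.5Pb. Setting this equal to demand: 877 - 5Pb = -265.5 + 7.5Pb, so Pb = 91.4.
Sellers receive Ps = 91.4 + 3 = 94.4; Q' = 877 − 5·91.4 = 420.
ΔCS = ½(411 + 420)(93.2 − 91.4) = 747.9; ΔPS = ½(411 + 420)(94.4 − 93.2) = 498.6.
Government spending = 3 × 420 = 1260.
Net change = 747.9 + 498.6 − 1260 = -13.5. The loss equals the DWL triangle ½·3·9.

Net change in total surplus = -$13.5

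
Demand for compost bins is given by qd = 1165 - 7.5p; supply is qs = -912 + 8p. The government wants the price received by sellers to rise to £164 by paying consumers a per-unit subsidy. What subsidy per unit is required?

At a seller price of 164, quantity supplied is -912 + 8·164 = 400.
Buyers absorb 400 only when they pay pb with 1165 − 7.5·pb = 400, i.e. pb = 102.
s = ps − pb = 164 − 102 = 62.

Required subsidy s = £62 per unit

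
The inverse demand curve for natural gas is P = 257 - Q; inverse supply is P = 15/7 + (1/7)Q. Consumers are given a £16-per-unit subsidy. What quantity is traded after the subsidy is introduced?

Pre-subsidy: 257 - Q = 15/7 + (1/7)Q gives Q* = 223 and P* = 34.
With the rebate, buyers effectively pay Pb = Ps − 16, where Ps is the price sellers receive.
On the curves, Pb = 257 - Q and Ps = 15/7 + (1/7)Q; the wedge Ps − Pb = 16 gives 15/7 + (1/7)Q − (257 - Q) = 16, so Q' = 237.
Then Pb = 257 − 1·237 = 20 and Ps = 15/7 + (1/7)·237 = 36.

Q' = 237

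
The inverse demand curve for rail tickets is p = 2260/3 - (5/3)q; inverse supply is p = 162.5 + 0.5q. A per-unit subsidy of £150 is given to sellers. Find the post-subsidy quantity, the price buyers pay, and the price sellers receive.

Pre-subsidy: 2260/3 - (5/3)q = 162.5 + 0.5q gives q* = 3545/13 and p* = 3885/13.
With the subsidy, sellers receive ps = pb + 150 for each unit, where pb is the price buyers pay.
On the curves, pb = 2260/3 - (5/3)q and ps = 162.5 + 0.5q; the wedge ps − pb = 150 gives 162.5 + 0.5q − (2260/3 - (5/3)q) = 150, so q' = 4445/13.
Then pb = 2260/3 − (5/3)·(4445/13) = 2385/13 and ps = 162.5 + 0.5·(4445/13) = 4335/13.

q' = 4445/13; buyers pay 2385/13; sellers receive 4335/13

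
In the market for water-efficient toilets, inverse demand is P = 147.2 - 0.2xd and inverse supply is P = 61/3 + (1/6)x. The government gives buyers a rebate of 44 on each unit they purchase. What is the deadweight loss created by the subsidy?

Pre-subsidy: 147.2 - 0.2x = 61/3 + (1/6)x gives x* = 346 and P* = 78.
With the rebate, buyers effectively pay Pb = Ps − 44, where Ps is the price sellers receive.
On the curves, Pb = 147.2 - 0.2x and Ps = 61/3 + (1/6)x; the wedge Ps − Pb = 44 gives 61/3 + (1/6)x − (147.2 - 0.2x) = 44, so x' = 466.
Then Pb = 147.2 − 0.2·466 = 54 and Ps = 61/3 + (1/6)·466 = 98.
The subsidy expands output by 466 − 346 = 120 past the efficient level; on those units the gap between marginal cost and willingness to pay runs from 0 up to 44.
DWL = ½ × 44 × 120 = 2640.

Deadweight loss = 2640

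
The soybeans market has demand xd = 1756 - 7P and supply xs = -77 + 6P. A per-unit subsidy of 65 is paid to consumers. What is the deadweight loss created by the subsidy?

Pre-subsidy: 1756 - 7P = -77 + 6P gives P* = 141, x* = 769.
With the rebate, buyers effectively pay Pb = Ps − 65, where Ps is the price sellers receive.
Demand in terms of Ps becomes xd = 1756 − 7(Ps − 65) = 2211 - 7Ps. Setting this equal to supply: 2211 - 7Ps = -77 + 6Ps, so Ps = 176.
Buyers pay Pb = 176 − 65 = 111; x' = -77 + 6·176 = 979.
The subsidy expands output by 979 − 769 = 210 past the efficient level; on those units the gap between marginal cost and willingness to pay runs from 0 up to 65.
DWL = ½ × 65 × 210 = 6825.

Deadweight loss = 6825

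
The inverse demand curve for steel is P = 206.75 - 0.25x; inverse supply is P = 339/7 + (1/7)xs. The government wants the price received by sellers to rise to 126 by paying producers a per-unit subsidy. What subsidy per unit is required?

At a seller price of 126, quantity supplied is -339 + 7·126 = 543.
Buyers absorb 543 only when they pay Pb = 206.75 − 0.25·543 = 71.
s = Ps − Pb = 126 − 71 = 55.

Required subsidy s = 55 per unit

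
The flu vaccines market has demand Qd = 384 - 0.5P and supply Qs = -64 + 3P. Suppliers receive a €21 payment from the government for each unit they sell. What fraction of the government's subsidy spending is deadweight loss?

Pre-subsidy: 384 - 0.5P = -64 + 3P gives P* = 128, Q* = 320.
With the subsidy, sellers receive Ps = Pb + 21 for each unit, where Pb is the price buyers pay.
Supply in terms of Pb becomes Qs = -64 + 3(Pb + 21) = -1 + 3Pb. Setting this equal to demand: 384 - 0.5Pb = -1 + 3Pb, so Pb = 110.
Sellers receive Ps = 110 + 21 = 131; Q' = 384 − 0.5·110 = 329.
ΔCS = ½(320 + 329)(128 − 110) = 5841; ΔPS = ½(320 + 329)(131 − 128) = 973.5.
Government spending = 21 × 329 = 6909.
DWL = ½ × 21 × (329 − 320) = 94.5; fraction = 94.5 / 6909 = 9/658.

DWL / government spending = 9/658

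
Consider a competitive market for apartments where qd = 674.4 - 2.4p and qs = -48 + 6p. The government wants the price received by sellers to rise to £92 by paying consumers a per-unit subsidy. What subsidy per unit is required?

At a seller price of 92, quantity supplied is -48 + 6·92 = 504.
Buyers absorb 504 only when they pay pb with 674.4 − 2.4·pb = 504, i.e. pb = 71.
s = ps − pb = 92 − 71 = 21.

Required subsidy s = £21 per unit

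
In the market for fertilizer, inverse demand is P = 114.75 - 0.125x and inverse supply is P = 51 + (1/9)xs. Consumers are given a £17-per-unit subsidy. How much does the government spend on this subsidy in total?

Pre-subsidy: 114.75 - 0.125x = 51 + (1/9)x gives x* = 270 and P* = 81.
With the rebate, buyers effectively pay Pb = Ps − 17, where Ps is the price sellers receive.
On the curves, Pb = 114.75 - 0.125x and Ps = 51 + (1/9)x; the wedge Ps − Pb = 17 gives 51 + (1/9)x − (114.75 - 0.125x) = 17, so x' = 342.
Then Pb = 114.75 − 0.125·342 = 72 and Ps = 51 + (1/9)·342 = 89.
Government outlay = subsidy × quantity = 17 × 342 = 5814.

Government cost = £5814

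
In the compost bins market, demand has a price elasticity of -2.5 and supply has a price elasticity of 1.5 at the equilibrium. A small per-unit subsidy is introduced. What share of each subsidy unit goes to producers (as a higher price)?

For a small subsidy around the equilibrium, the benefit split depends on the relative slopes, which at a point are proportional to the elasticities.
Buyer share = εs/(εs + |εd|) = 1.5/(1.5 + 2.5) = 0.375; seller share = |εd|/(εs + |εd|) = 0.625.
So producers capture 0.625 of the subsidy.

Producer share = 0.625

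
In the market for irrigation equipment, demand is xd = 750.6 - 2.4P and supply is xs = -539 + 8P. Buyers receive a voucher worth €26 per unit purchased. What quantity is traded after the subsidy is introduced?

x' = 501

Pre-subsidy: 750.6 - 2.4P = -539 + 8P gives P* = 124, x* = 453.
With the rebate, buyers effectively pay Pb = Ps − 26, where Ps is the price sellers receive.
Demand in terms of Ps becomes xd = 750.6 − 2.4(Ps − 26) = 813 - 2.4Ps. Setting this equal to supply: 813 - 2.4Ps = -539 + 8Ps, so Ps = 130.
Buyers pay Pb = 130 − 26 = 104; x' = -539 + 8·130 = 501.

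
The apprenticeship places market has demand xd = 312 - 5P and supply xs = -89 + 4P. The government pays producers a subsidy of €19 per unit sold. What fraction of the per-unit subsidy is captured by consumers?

Consumer share = 4/9

Pre-subsidy: 312 - 5P = -89 + 4P gives P* = 401/9, x* = 803/9.
With the subsidy, sellers receive Ps = Pb + 19 for each unit, where Pb is the price buyers pay.
Supply in terms of Pb becomes xs = -89 + 4(Pb + 19) = -13 + 4Pb. Setting this equal to demand: 312 - 5Pb = -13 + 4Pb, so Pb = 325/9.
Sellers receive Ps = 325/9 + 19 = 496/9; x' = 312 − 5·(325/9) = 1183/9.
Buyers' price falls by P* − Pb = 401/9 − 325/9 = 76/9; sellers' price rises by Ps − P* = 496/9 − 401/9 = 95/9.
So consumers capture (76/9)/19 = 4/9 of each unit of subsidy.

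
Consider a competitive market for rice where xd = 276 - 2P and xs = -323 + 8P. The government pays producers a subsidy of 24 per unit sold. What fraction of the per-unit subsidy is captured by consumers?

Pre-subsidy: 276 - 2P = -323 + 8P gives P* = 59.9, x* = 156.2.
With the subsidy, sellers receive Ps = Pb + 24 for each unit, where Pb is the price buyers pay.
Supply in terms of Pb becomes xs = -323 + 8(Pb + 24) = -131 + 8Pb. Setting this equal to demand: 276 - 2Pb = -131 + 8Pb, so Pb = 40.7.
Sellers receive Ps = 40.7 + 24 = 64.7; x' = 276 − 2·40.7 = 194.6.
Buyers' price falls by P* − Pb = 59.9 − 40.7 = 19.2; sellers' price rises by Ps − P* = 64.7 − 59.9 = 4.8.
So consumers capture 19.2/24 = 0.8 of each unit of subsidy.

Consumer share = 0.8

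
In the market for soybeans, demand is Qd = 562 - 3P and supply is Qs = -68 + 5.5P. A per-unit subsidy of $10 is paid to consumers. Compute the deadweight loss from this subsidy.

Deadweight loss = 1650/17

Pre-subsidy: 562 - 3P = -68 + 5.5P gives P* = 1260/17, Q* = 5774/17.
With the rebate, buyers effectively pay Pb = Ps − 10, where Ps is the price sellers receive.
Demand in terms of Ps becomes Qd = 562 − 3(Ps − 10) = 592 - 3Ps. Setting this equal to supply: 592 - 3Ps = -68 + 5.5Ps, so Ps = 1320/17.
Buyers pay Pb = 1320/17 − 10 = 1150/17; Q' = -68 + 5.5·(1320/17) = 6104/17.
The subsidy expands output by 6104/17 − 5774/17 = 330/17 past the efficient level; on those units the gap between marginal cost and willingness to pay runs from 0 up to 10.
DWL = ½ × 10 × 330/17 = 1650/17.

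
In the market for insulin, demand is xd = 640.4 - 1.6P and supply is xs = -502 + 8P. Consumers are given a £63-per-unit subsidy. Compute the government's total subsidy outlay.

Pre-subsidy: 640.4 - 1.6P = -502 + 8P gives P* = 119, x* = 450.
With the rebate, buyers effectively pay Pb = Ps − 63, where Ps is the price sellers receive.
Demand in terms of Ps becomes xd = 640.4 − 1.6(Ps − 63) = 741.2 - 1.6Ps. Setting this equal to supply: 741.2 - 1.6Ps = -502 + 8Ps, so Ps = 129.5.
Buyers pay Pb = 129.5 − 63 = 66.5; x' = -502 + 8·129.5 = 534.
Government outlay = subsidy × quantity = 63 × 534 = 33642.

Government cost = £33642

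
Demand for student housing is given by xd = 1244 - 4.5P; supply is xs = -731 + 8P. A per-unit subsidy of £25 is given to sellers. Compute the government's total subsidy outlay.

Government cost = £15125

Pre-subsidy: 1244 - 4.5P = -731 + 8P gives P* = 158, x* = 533.
With the subsidy, sellers receive Ps = Pb + 25 for each unit, where Pb is the price buyers pay.
Supply in terms of Pb becomes xs = -731 + 8(Pb + 25) = -531 + 8Pb. Setting this equal to demand: 1244 - 4.5Pb = -531 + 8Pb, so Pb = 142.
Sellers receive Ps = 142 + 25 = 167; x' = 1244 − 4.5·142 = 605.
Government outlay = subsidy × quantity = 25 × 605 = 15125.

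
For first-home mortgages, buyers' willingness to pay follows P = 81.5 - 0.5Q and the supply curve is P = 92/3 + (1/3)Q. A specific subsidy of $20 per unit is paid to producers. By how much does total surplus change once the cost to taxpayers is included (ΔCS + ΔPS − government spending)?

Net change in total surplus = -$240

Pre-subsidy: 81.5 - 0.5Q = 92/3 + (1/3)Q gives Q* = 61 and P* = 51.
With the subsidy, sellers receive Ps = Pb + 20 for each unit, where Pb is the price buyers pay.
On the curves, Pb = 81.5 - 0.5Q and Ps = 92/3 + (1/3)Q; the wedge Ps − Pb = 20 gives 92/3 + (1/3)Q − (81.5 - 0.5Q) = 20, so Q' = 85.
Then Pb = 81.5 − 0.5·85 = 39 and Ps = 92/3 + (1/3)·85 = 59.
ΔCS = ½(61 + 85)(51 − 39) = 876; ΔPS = ½(61 + 85)(59 − 51) = 584.
Government spending = 20 × 85 = 1700.
Net change = 876 + 584 − 1700 = -240. The loss equals the DWL triangle ½·20·24.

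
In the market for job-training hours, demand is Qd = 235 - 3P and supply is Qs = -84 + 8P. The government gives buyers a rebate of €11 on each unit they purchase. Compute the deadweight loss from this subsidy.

Pre-subsidy: 235 - 3P = -84 + 8P gives P* = 29, Q* = 148.
With the rebate, buyers effectively pay Pb = Ps − 11, where Ps is the price sellers receive.
Demand in terms of Ps becomes Qd = 235 − 3(Ps − 11) = 268 - 3Ps. Setting this equal to supply: 268 - 3Ps = -84 + 8Ps, so Ps = 32.
Buyers pay Pb = 32 − 11 = 21; Q' = -84 + 8·32 = 172.
The subsidy expands output by 172 − 148 = 24 past the efficient level; on those units the gap between marginal cost and willingness to pay runs from 0 up to 11.
DWL = ½ × 11 × 24 = 132.

Deadweight loss = €132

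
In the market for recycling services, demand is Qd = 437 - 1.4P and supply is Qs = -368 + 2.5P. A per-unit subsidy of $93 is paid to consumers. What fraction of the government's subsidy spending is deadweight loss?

DWL / government spending = 3255/18056

Pre-subsidy: 437 - 1.4P = -368 + 2.5P gives P* = 8050/39, Q* = 5773/39.
With the rebate, buyers effectively pay Pb = Ps − 93, where Ps is the price sellers receive.
Demand in terms of Ps becomes Qd = 437 − 1.4(Ps − 93) = 567.2 - 1.4Ps. Setting this equal to supply: 567.2 - 1.4Ps = -368 + 2.5Ps, so Ps = 9352/39.
Buyers pay Pb = 9352/39 − 93 = 5725/39; Q' = -368 + 2.5·(9352/39) = 9028/39.
ΔCS = ½(5773/39 + 9028/39)(8050/39 − 5725/39) = 11470775/1014; ΔPS = ½(5773/39 + 9028/39)(9352/39 − 8050/39) = 3211817/507.
Government spending = 93 × 9028/39 = 279868/13.
DWL = ½ × 93 × (9028/39 − 5773/39) = 100905/26; fraction = (100905/26) / (279868/13) = 3255/18056.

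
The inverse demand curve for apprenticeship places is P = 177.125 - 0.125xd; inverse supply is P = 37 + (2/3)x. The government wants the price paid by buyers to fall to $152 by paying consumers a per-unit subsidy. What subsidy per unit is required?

At a buyer price of 152, quantity demanded is 1417 − 8·152 = 201.
Sellers supply 201 only when they receive Ps = 37 + (2/3)·201 = 171.
s = Ps − Pb = 171 − 152 = 19.

Required subsidy s = $19 per unit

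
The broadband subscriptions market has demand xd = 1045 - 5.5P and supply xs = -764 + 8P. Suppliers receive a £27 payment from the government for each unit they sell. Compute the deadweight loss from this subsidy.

Pre-subsidy: 1045 - 5.5P = -764 + 8P gives P* = 134, x* = 308.
With the subsidy, sellers receive Ps = Pb + 27 for each unit, where Pb is the price buyers pay.
Supply in terms of Pb becomes xs = -764 + 8(Pb + 27) = -548 + 8Pb. Setting this equal to demand: 1045 - 5.5Pb = -548 + 8Pb, so Pb = 118.
Sellers receive Ps = 118 + 27 = 145; x' = 1045 − 5.5·118 = 396.
The subsidy expands output by 396 − 308 = 88 past the efficient level; on those units the gap between marginal cost and willingness to pay runs from 0 up to 27.
DWL = ½ × 27 × 88 = 1188.

Deadweight loss = £1188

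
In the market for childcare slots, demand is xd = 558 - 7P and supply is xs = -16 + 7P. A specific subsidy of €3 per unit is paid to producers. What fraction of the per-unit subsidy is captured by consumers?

Consumer share = 0.5

Pre-subsidy: 558 - 7P = -16 + 7P gives P* = 41, x* = 271.
With the subsidy, sellers receive Ps = Pb + 3 for each unit, where Pb is the price buyers pay.
Supply in terms of Pb becomes xs = -16 + 7(Pb + 3) = 5 + 7Pb. Setting this equal to demand: 558 - 7Pb = 5 + 7Pb, so Pb = 39.5.
Sellers receive Ps = 39.5 + 3 = 42.5; x' = 558 − 7·39.5 = 281.5.
Buyers' price falls by P* − Pb = 41 − 39.5 = 1.5; sellers' price rises by Ps − P* = 42.5 − 41 = 1.5.
So consumers capture 1.5/3 = 0.5 of each unit of subsidy.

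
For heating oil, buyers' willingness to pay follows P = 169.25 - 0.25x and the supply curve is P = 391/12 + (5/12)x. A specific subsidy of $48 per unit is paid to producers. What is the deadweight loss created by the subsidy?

Deadweight loss = $1728

Pre-subsidy: 169.25 - 0.25x = 391/12 + (5/12)x gives x* = 205 and P* = 118.
With the subsidy, sellers receive Ps = Pb + 48 for each unit, where Pb is the price buyers pay.
On the curves, Pb = 169.25 - 0.25x and Ps = 391/12 + (5/12)x; the wedge Ps − Pb = 48 gives 391/12 + (5/12)x − (169.25 - 0.25x) = 48, so x' = 277.
Then Pb = 169.25 − 0.25·277 = 100 and Ps = 391/12 + (5/12)·277 = 148.
The subsidy expands output by 277 − 205 = 72 past the efficient level; on those units the gap between marginal cost and willingness to pay runs from 0 up to 48.
DWL = ½ × 48 × 72 = 1728.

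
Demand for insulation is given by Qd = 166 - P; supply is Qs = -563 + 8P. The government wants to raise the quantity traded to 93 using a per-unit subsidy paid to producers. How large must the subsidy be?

Required subsidy s = 9 per unit

At Q = 93, invert demand for the buyer price: Pb = (166 − 93)/1 = 73; invert supply for the seller price: Ps = (93 − (-563))/8 = 82.
The subsidy must fill the gap: s = Ps − Pb = 82 − 73 = 9.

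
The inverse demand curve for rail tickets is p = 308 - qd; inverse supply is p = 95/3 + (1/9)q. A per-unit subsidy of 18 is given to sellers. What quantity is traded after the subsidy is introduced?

q' = 264.9

Pre-subsidy: 308 - q = 95/3 + (1/9)q gives q* = 248.7 and p* = 59.3.
With the subsidy, sellers receive ps = pb + 18 for each unit, where pb is the price buyers pay.
On the curves, pb = 308 - q and ps = 95/3 + (1/9)q; the wedge ps − pb = 18 gives 95/3 + (1/9)q − (308 - q) = 18, so q' = 264.9.
Then pb = 308 − 1·264.9 = 43.1 and ps = 95/3 + (1/9)·264.9 = 61.1.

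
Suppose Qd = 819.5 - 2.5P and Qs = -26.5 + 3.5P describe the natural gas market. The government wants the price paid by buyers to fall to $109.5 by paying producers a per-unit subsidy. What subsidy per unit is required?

At a buyer price of 109.5, quantity demanded is 819.5 − 2.5·109.5 = 545.75.
Sellers supply 545.75 only when they receive Ps with -26.5 + 3.5·Ps = 545.75, i.e. Ps = 163.5.
s = Ps − Pb = 163.5 − 109.5 = 54.

Required subsidy s = $54 per unit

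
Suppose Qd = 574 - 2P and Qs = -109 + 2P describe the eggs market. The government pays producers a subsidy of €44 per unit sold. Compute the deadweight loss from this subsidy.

Pre-subsidy: 574 - 2P = -109 + 2P gives P* = 170.75, Q* = 232.5.
With the subsidy, sellers receive Ps = Pb + 44 for each unit, where Pb is the price buyers pay.
Supply in terms of Pb becomes Qs = -109 + 2(Pb + 44) = -21 + 2Pb. Setting this equal to demand: 574 - 2Pb = -21 + 2Pb, so Pb = 148.75.
Sellers receive Ps = 148.75 + 44 = 192.75; Q' = 574 − 2·148.75 = 276.5.
The subsidy expands output by 276.5 − 232.5 = 44 past the efficient level; on those units the gap between marginal cost and willingness to pay runs from 0 up to 44.
DWL = ½ × 44 × 44 = 968.

Deadweight loss = €968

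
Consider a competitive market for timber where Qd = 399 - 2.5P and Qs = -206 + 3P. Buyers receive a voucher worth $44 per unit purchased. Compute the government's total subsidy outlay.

Pre-subsidy: 399 - 2.5P = -206 + 3P gives P* = 110, Q* = 124.
With the rebate, buyers effectively pay Pb = Ps − 44, where Ps is the price sellers receive.
Demand in terms of Ps becomes Qd = 399 − 2.5(Ps − 44) = 509 - 2.5Ps. Setting this equal to supply: 509 - 2.5Ps = -206 + 3Ps, so Ps = 130.
Buyers pay Pb = 130 − 44 = 86; Q' = -206 + 3·130 = 184.
Government outlay = subsidy × quantity = 44 × 184 = 8096.

Government cost = $8096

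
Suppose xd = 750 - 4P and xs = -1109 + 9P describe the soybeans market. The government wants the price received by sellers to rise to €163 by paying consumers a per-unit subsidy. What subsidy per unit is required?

Required subsidy s = €65 per unit

At a seller price of 163, quantity supplied is -1109 + 9·163 = 358.
Buyers absorb 358 only when they pay Pb with 750 − 4·Pb = 358, i.e. Pb = 98.
s = Ps − Pb = 163 − 98 = 65.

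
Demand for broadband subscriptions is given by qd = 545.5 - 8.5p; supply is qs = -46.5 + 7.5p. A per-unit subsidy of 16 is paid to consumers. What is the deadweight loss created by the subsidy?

Pre-subsidy: 545.5 - 8.5p = -46.5 + 7.5p gives p* = 37, q* = 231.
With the rebate, buyers effectively pay pb = ps − 16, where ps is the price sellers receive.
Demand in terms of ps becomes qd = 545.5 − 8.5(ps − 16) = 681.5 - 8.5ps. Setting this equal to supply: 681.5 - 8.5ps = -46.5 + 7.5ps, so ps = 45.5.
Buyers pay pb = 45.5 − 16 = 29.5; q' = -46.5 + 7.5·45.5 = 294.75.
The subsidy expands output by 294.75 − 231 = 63.75 past the efficient level; on those units the gap between marginal cost and willingness to pay runs from 0 up to 16.
DWL = ½ × 16 × 63.75 = 510.

Deadweight loss = 510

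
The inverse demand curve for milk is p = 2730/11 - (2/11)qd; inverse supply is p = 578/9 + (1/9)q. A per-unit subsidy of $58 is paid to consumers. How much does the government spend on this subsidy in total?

Pre-subsidy: 2730/11 - (2/11)q = 578/9 + (1/9)q gives q* = 628 and p* = 134.
With the rebate, buyers effectively pay pb = ps − 58, where ps is the price sellers receive.
On the curves, pb = 2730/11 - (2/11)q and ps = 578/9 + (1/9)q; the wedge ps − pb = 58 gives 578/9 + (1/9)q − (2730/11 - (2/11)q) = 58, so q' = 826.
Then pb = 2730/11 − (2/11)·826 = 98 and ps = 578/9 + (1/9)·826 = 156.
Government outlay = subsidy × quantity = 58 × 826 = 47908.

Government cost = $47908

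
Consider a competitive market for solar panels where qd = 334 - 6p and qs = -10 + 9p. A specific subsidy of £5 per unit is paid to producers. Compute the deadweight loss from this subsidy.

Pre-subsidy: 334 - 6p = -10 + 9p gives p* = 344/15, q* = 196.4.
With the subsidy, sellers receive ps = pb + 5 for each unit, where pb is the price buyers pay.
Supply in terms of pb becomes qs = -10 + 9(pb + 5) = 35 + 9pb. Setting this equal to demand: 334 - 6pb = 35 + 9pb, so pb = 299/15.
Sellers receive ps = 299/15 + 5 = 374/15; q' = 334 − 6·(299/15) = 214.4.
The subsidy expands output by 214.4 − 196.4 = 18 past the efficient level; on those units the gap between marginal cost and willingness to pay runs from 0 up to 5.
DWL = ½ × 5 × 18 = 45.

Deadweight loss = £45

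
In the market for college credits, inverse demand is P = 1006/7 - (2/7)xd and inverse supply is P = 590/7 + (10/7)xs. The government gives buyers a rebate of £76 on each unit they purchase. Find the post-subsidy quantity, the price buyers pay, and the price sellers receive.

Pre-subsidy: 1006/7 - (2/7)x = 590/7 + (10/7)x gives x* = 104/3 and P* = 2810/21.
With the rebate, buyers effectively pay Pb = Ps − 76, where Ps is the price sellers receive.
On the curves, Pb = 1006/7 - (2/7)x and Ps = 590/7 + (10/7)x; the wedge Ps − Pb = 76 gives 590/7 + (10/7)x − (1006/7 - (2/7)x) = 76, so x' = 79.
Then Pb = 1006/7 − (2/7)·79 = 848/7 and Ps = 590/7 + (10/7)·79 = 1380/7.

x' = 79; buyers pay 848/7; sellers receive 1380/7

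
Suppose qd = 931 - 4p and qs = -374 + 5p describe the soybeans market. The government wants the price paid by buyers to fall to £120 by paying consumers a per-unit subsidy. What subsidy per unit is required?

Required subsidy s = £45 per unit

At a buyer price of 120, quantity demanded is 931 − 4·120 = 451.
Sellers supply 451 only when they receive ps with -374 + 5·ps = 451, i.e. ps = 165.
s = ps − pb = 165 − 120 = 45.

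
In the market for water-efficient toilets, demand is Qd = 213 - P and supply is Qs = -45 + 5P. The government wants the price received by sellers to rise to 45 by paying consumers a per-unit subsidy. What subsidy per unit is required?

At a seller price of 45, quantity supplied is -45 + 5·45 = 180.
Buyers absorb 180 only when they pay Pb with 213 − 1·Pb = 180, i.e. Pb = 33.
s = Ps − Pb = 45 − 33 = 12.

Required subsidy s = 12 per unit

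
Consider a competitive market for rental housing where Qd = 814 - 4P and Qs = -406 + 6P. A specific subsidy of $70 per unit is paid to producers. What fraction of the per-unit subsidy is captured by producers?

Producer share = 0.4

Pre-subsidy: 814 - 4P = -406 + 6P gives P* = 122, Q* = 326.
With the subsidy, sellers receive Ps = Pb + 70 for each unit, where Pb is the price buyers pay.
Supply in terms of Pb becomes Qs = -406 + 6(Pb + 70) = 14 + 6Pb. Setting this equal to demand: 814 - 4Pb = 14 + 6Pb, so Pb = 80.
Sellers receive Ps = 80 + 70 = 150; Q' = 814 − 4·80 = 494.
Buyers' price falls by P* − Pb = 122 − 80 = 42; sellers' price rises by Ps − P* = 150 − 122 = 28.
So producers capture 28/70 = 0.4 of each unit of subsidy.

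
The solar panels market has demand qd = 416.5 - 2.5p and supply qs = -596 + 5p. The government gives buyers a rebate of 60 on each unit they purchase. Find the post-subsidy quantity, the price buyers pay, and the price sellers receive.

q' = 179; buyers pay 95; sellers receive 155

Pre-subsidy: 416.5 - 2.5p = -596 + 5p gives p* = 135, q* = 79.
With the rebate, buyers effectively pay pb = ps − 60, where ps is the price sellers receive.
Demand in terms of ps becomes qd = 416.5 − 2.5(ps − 60) = 566.5 - 2.5ps. Setting this equal to supply: 566.5 - 2.5ps = -596 + 5ps, so ps = 155.
Buyers pay pb = 155 − 60 = 95; q' = -596 + 5·155 = 179.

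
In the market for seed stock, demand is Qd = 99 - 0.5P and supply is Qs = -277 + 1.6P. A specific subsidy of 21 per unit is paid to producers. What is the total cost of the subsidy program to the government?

Government cost = 367

Pre-subsidy: 99 - 0.5P = -277 + 1.6P gives P* = 3760/21, Q* = 199/21.
With the subsidy, sellers receive Ps = Pb + 21 for each unit, where Pb is the price buyers pay.
Supply in terms of Pb becomes Qs = -277 + 1.6(Pb + 21) = -243.4 + 1.6Pb. Setting this equal to demand: 99 - 0.5Pb = -243.4 + 1.6Pb, so Pb = 3424/21.
Sellers receive Ps = 3424/21 + 21 = 3865/21; Q' = 99 − 0.5·(3424/21) = 367/21.
Government outlay = subsidy × quantity = 21 × 367/21 = 367.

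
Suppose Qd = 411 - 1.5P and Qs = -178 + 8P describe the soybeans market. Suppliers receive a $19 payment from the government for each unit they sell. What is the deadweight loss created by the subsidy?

Deadweight loss = $228

Pre-subsidy: 411 - 1.5P = -178 + 8P gives P* = 62, Q* = 318.
With the subsidy, sellers receive Ps = Pb + 19 for each unit, where Pb is the price buyers pay.
Supply in terms of Pb becomes Qs = -178 + 8(Pb + 19) = -26 + 8Pb. Setting this equal to demand: 411 - 1.5Pb = -26 + 8Pb, so Pb = 46.
Sellers receive Ps = 46 + 19 = 65; Q' = 411 − 1.5·46 = 342.
The subsidy expands output by 342 − 318 = 24 past the efficient level; on those units the gap between marginal cost and willingness to pay runs from 0 up to 19.
DWL = ½ × 19 × 24 = 228.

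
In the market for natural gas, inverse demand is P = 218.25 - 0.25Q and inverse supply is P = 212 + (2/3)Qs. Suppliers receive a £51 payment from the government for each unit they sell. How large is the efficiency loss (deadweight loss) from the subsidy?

Pre-subsidy: 218.25 - 0.25Q = 212 + (2/3)Q gives Q* = 75/11 and P* = 2382/11.
With the subsidy, sellers receive Ps = Pb + 51 for each unit, where Pb is the price buyers pay.
On the curves, Pb = 218.25 - 0.25Q and Ps = 212 + (2/3)Q; the wedge Ps − Pb = 51 gives 212 + (2/3)Q − (218.25 - 0.25Q) = 51, so Q' = 687/11.
Then Pb = 218.25 − 0.25·(687/11) = 2229/11 and Ps = 212 + (2/3)·(687/11) = 2790/11.
The subsidy expands output by 687/11 − 75/11 = 612/11 past the efficient level; on those units the gap between marginal cost and willingness to pay runs from 0 up to 51.
DWL = ½ × 51 × 612/11 = 15606/11.

Deadweight loss = 15606/11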